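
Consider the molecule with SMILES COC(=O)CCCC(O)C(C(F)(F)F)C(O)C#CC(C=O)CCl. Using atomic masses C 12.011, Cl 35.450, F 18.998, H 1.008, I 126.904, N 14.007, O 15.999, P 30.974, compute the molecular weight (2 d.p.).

First, the molecular formula is C14H18ClF3O5 (counting implicit H from valence).
  C: 14 × 12.011 = 168.154
  Cl: 1 × 35.450 = 35.450
  F: 3 × 18.998 = 56.994
  H: 18 × 1.008 = 18.144
  O: 5 × 15.999 = 79.995
Sum: 14×12.011 + 1×35.450 + 3×18.998 + 18×1.008 + 5×15.999 = 358.737 → 358.74 g/mol.

358.74 g/mol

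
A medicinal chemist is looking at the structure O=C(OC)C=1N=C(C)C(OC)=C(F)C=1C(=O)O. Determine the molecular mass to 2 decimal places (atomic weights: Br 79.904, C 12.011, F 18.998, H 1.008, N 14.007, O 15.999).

First, the molecular formula is C10H10FNO5 (counting implicit H from valence).
  C: 10 × 12.011 = 120.110
  F: 1 × 18.998 = 18.998
  H: 10 × 1.008 = 10.080
  N: 1 × 14.007 = 14.007
  O: 5 × 15.999 = 79.995
Sum: 10×12.011 + 1×18.998 + 10×1.008 + 1×14.007 + 5×15.999 = 243.190 → 243.19 g/mol.

243.19 g/mol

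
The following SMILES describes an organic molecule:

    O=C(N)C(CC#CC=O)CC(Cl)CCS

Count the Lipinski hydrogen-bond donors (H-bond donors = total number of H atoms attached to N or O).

2

Donors: find every N or O and count the H atoms it carries.
  atom 1 (O): bond orders sum to 2 → 0 H
  atom 3 (N): bond orders sum to 1 → 2 H
  atom 9 (O): bond orders sum to 2 → 0 H
Lipinski HBD = 2.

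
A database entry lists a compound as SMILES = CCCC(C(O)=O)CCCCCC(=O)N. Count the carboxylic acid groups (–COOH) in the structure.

1

The carboxylic acid motif appears at heavy-atom position 5 in the SMILES.
Other groups present: 1 amide.
Carboxylic acid count: 1.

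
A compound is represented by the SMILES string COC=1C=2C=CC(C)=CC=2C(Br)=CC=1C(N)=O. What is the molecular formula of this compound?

Walk through each heavy atom and fill implicit hydrogens from standard valence (C 4, N 3, O 2, S 2, halogen 1):
  atom 1: C, bond orders sum to 1 (valence 4) → 3 H
  atom 2: O, bond orders sum to 2 (valence 2) → 0 H
  atom 3: C, bond orders sum to 4 (valence 4) → 0 H
  atom 4: C, bond orders sum to 4 (valence 4) → 0 H
  atom 5: C, bond orders sum to 3 (valence 4) → 1 H
  atom 6: C, bond orders sum to 3 (valence 4) → 1 H
  atom 7: C, bond orders sum to 4 (valence 4) → 0 H
  atom 8: C, bond orders sum to 1 (valence 4) → 3 H
  atom 9: C, bond orders sum to 3 (valence 4) → 1 H
  atom 10: C, bond orders sum to 4 (valence 4) → 0 H
  atom 11: C, bond orders sum to 4 (valence 4) → 0 H
  atom 12: Br (halogen, monovalent) → 0 H
  atom 13: C, bond orders sum to 3 (valence 4) → 1 H
  atom 14: C, bond orders sum to 4 (valence 4) → 0 H
  atom 15: C, bond orders sum to 4 (valence 4) → 0 H
  atom 16: N, bond orders sum to 1 (valence 3) → 2 H
  atom 17: O, bond orders sum to 2 (valence 2) → 0 H
Totals → C:13, H:12, Br:1, N:1, O:2.
In Hill order: C13H12BrNO2.

C13H12BrNO2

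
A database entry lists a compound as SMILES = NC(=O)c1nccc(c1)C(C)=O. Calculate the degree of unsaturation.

6

Molecular formula: C8H8N2O2.
DoU = (2C + 2 + N − H − X) / 2, where X is the halogen count and O/S are ignored.
    = (2·8 + 2 + 2 − 8 − 0) / 2 = 12 / 2 = 6.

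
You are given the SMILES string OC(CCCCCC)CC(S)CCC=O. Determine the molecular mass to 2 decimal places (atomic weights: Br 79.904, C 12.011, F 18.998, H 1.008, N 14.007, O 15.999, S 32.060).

First, the molecular formula is C12H24O2S (counting implicit H from valence).
  C: 12 × 12.011 = 144.132
  H: 24 × 1.008 = 24.192
  O: 2 × 15.999 = 31.998
  S: 1 × 32.060 = 32.060
Sum: 12×12.011 + 24×1.008 + 2×15.999 + 1×32.060 = 232.382 → 232.38 g/mol.

232.38 g/mol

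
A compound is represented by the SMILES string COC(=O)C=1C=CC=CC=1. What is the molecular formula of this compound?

Walk through each heavy atom and fill implicit hydrogens from standard valence (C 4, N 3, O 2, S 2, halogen 1):
  atom 1: C, bond orders sum to 1 (valence 4) → 3 H
  atom 2: O, bond orders sum to 2 (valence 2) → 0 H
  atom 3: C, bond orders sum to 4 (valence 4) → 0 H
  atom 4: O, bond orders sum to 2 (valence 2) → 0 H
  atom 5: C, bond orders sum to 4 (valence 4) → 0 H
  atom 6: C, bond orders sum to 3 (valence 4) → 1 H
  atom 7: C, bond orders sum to 3 (valence 4) → 1 H
  atom 8: C, bond orders sum to 3 (valence 4) → 1 H
  atom 9: C, bond orders sum to 3 (valence 4) → 1 H
  atom 10: C, bond orders sum to 3 (valence 4) → 1 H
Totals → C:8, H:8, O:2.

C8H8O2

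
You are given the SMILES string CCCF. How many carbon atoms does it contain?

Count every carbon token in the SMILES (each C, including those in ring-closure positions and inside branches).
Carbon count: 3.

3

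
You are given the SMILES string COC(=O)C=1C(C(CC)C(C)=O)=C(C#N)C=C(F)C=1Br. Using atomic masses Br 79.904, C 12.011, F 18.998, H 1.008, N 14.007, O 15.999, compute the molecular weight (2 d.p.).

342.16 g/mol

First, the molecular formula is C14H13BrFNO3 (counting implicit H from valence).
  Br: 1 × 79.904 = 79.904
  C: 14 × 12.011 = 168.154
  F: 1 × 18.998 = 18.998
  H: 13 × 1.008 = 13.104
  N: 1 × 14.007 = 14.007
  O: 3 × 15.999 = 47.997
Sum: 1×79.904 + 14×12.011 + 1×18.998 + 13×1.008 + 1×14.007 + 3×15.999 = 342.164 → 342.16 g/mol.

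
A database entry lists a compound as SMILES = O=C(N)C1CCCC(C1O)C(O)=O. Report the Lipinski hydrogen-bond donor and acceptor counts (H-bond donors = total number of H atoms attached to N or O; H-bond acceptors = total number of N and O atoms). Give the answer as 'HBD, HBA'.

Donors: find every N or O and count the H atoms it carries.
  atom 1 (O): bond orders sum to 2 → 0 H
  atom 3 (N): bond orders sum to 1 → 2 H
  atom 10 (O): bond orders sum to 1 → 1 H
  atom 12 (O): bond orders sum to 1 → 1 H
  atom 13 (O): bond orders sum to 2 → 0 H
Lipinski HBD = 4.
Acceptors: N atoms = 1, O atoms = 4 → HBA = 5.

4, 5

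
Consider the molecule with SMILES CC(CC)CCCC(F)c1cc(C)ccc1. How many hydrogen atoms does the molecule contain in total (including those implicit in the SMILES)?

Walk through each heavy atom and fill implicit hydrogens from standard valence (C 4, N 3, O 2, S 2, halogen 1); for lowercase aromatic atoms, an aromatic c carries 1 H when it has two neighbours and 0 H with three, and aromatic n carries 0 H:
  atom 1: C, bond orders sum to 1 (valence 4) → 3 H
  atom 2: C, bond orders sum to 3 (valence 4) → 1 H
  atom 3: C, bond orders sum to 2 (valence 4) → 2 H
  atom 4: C, bond orders sum to 1 (valence 4) → 3 H
  atom 5: C, bond orders sum to 2 (valence 4) → 2 H
  atom 6: C, bond orders sum to 2 (valence 4) → 2 H
  atom 7: C, bond orders sum to 2 (valence 4) → 2 H
  atom 8: C, bond orders sum to 3 (valence 4) → 1 H
  atom 9: F (halogen, monovalent) → 0 H
  atom 10: aromatic c, 3 neighbours → 0 H
  atom 11: aromatic c, 2 neighbours → 1 H
  atom 12: aromatic c, 3 neighbours → 0 H
  atom 13: C, bond orders sum to 1 (valence 4) → 3 H
  atom 14: aromatic c, 2 neighbours → 1 H
  atom 15: aromatic c, 2 neighbours → 1 H
  atom 16: aromatic c, 2 neighbours → 1 H
Total hydrogens: 23.

23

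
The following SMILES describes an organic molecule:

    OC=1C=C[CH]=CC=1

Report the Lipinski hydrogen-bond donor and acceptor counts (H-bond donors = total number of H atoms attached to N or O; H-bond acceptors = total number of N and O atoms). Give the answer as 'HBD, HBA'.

1, 1

Donors: find every N or O and count the H atoms it carries.
  atom 1 (O): bond orders sum to 1 → 1 H
Lipinski HBD = 1.
Acceptors: N atoms = 0, O atoms = 1 → HBA = 1.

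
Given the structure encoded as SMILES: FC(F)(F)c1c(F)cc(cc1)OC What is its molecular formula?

C8H6F4O

Walk through each heavy atom and fill implicit hydrogens from standard valence (C 4, N 3, O 2, S 2, halogen 1); for lowercase aromatic atoms, an aromatic c carries 1 H when it has two neighbours and 0 H with three, and aromatic n carries 0 H:
  atom 1: F (halogen, monovalent) → 0 H
  atom 2: C, bond orders sum to 4 (valence 4) → 0 H
  atom 3: F (halogen, monovalent) → 0 H
  atom 4: F (halogen, monovalent) → 0 H
  atom 5: aromatic c, 3 neighbours → 0 H
  atom 6: aromatic c, 3 neighbours → 0 H
  atom 7: F (halogen, monovalent) → 0 H
  atom 8: aromatic c, 2 neighbours → 1 H
  atom 9: aromatic c, 3 neighbours → 0 H
  atom 10: aromatic c, 2 neighbours → 1 H
  atom 11: aromatic c, 2 neighbours → 1 H
  atom 12: O, bond orders sum to 2 (valence 2) → 0 H
  atom 13: C, bond orders sum to 1 (valence 4) → 3 H
Totals → C:8, H:6, F:4, O:1.
In Hill order: C8H6F4O.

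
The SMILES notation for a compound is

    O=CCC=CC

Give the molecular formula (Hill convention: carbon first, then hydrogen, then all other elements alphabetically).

C5H8O

Walk through each heavy atom and fill implicit hydrogens from standard valence (C 4, N 3, O 2, S 2, halogen 1):
  atom 1: O, bond orders sum to 2 (valence 2) → 0 H
  atom 2: C, bond orders sum to 3 (valence 4) → 1 H
  atom 3: C, bond orders sum to 2 (valence 4) → 2 H
  atom 4: C, bond orders sum to 3 (valence 4) → 1 H
  atom 5: C, bond orders sum to 3 (valence 4) → 1 H
  atom 6: C, bond orders sum to 1 (valence 4) → 3 H
Totals → C:5, H:8, O:1.
In Hill order: C5H8O.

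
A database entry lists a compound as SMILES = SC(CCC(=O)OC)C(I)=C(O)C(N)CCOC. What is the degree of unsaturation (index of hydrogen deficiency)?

Molecular formula: C11H20INO4S.
DoU = (2C + 2 + N − H − X) / 2, where X is the halogen count and O/S are ignored.
    = (2·11 + 2 + 1 − 20 − 1) / 2 = 4 / 2 = 2.

2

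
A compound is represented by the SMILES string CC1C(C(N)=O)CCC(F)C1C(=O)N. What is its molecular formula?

Walk through each heavy atom and fill implicit hydrogens from standard valence (C 4, N 3, O 2, S 2, halogen 1):
  atom 1: C, bond orders sum to 1 (valence 4) → 3 H
  atom 2: C, bond orders sum to 3 (valence 4) → 1 H
  atom 3: C, bond orders sum to 3 (valence 4) → 1 H
  atom 4: C, bond orders sum to 4 (valence 4) → 0 H
  atom 5: N, bond orders sum to 1 (valence 3) → 2 H
  atom 6: O, bond orders sum to 2 (valence 2) → 0 H
  atom 7: C, bond orders sum to 2 (valence 4) → 2 H
  atom 8: C, bond orders sum to 2 (valence 4) → 2 H
  atom 9: C, bond orders sum to 3 (valence 4) → 1 H
  atom 10: F (halogen, monovalent) → 0 H
  atom 11: C, bond orders sum to 3 (valence 4) → 1 H
  atom 12: C, bond orders sum to 4 (valence 4) → 0 H
  atom 13: O, bond orders sum to 2 (valence 2) → 0 H
  atom 14: N, bond orders sum to 1 (valence 3) → 2 H
Totals → C:9, H:15, F:1, N:2, O:2.

C9H15FN2O2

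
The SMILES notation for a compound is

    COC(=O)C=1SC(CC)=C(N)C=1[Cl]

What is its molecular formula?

Walk through each heavy atom and fill implicit hydrogens from standard valence (C 4, N 3, O 2, S 2, halogen 1):
  atom 1: C, bond orders sum to 1 (valence 4) → 3 H
  atom 2: O, bond orders sum to 2 (valence 2) → 0 H
  atom 3: C, bond orders sum to 4 (valence 4) → 0 H
  atom 4: O, bond orders sum to 2 (valence 2) → 0 H
  atom 5: C, bond orders sum to 4 (valence 4) → 0 H
  atom 6: S, bond orders sum to 2 (valence 2) → 0 H
  atom 7: C, bond orders sum to 4 (valence 4) → 0 H
  atom 8: C, bond orders sum to 2 (valence 4) → 2 H
  atom 9: C, bond orders sum to 1 (valence 4) → 3 H
  atom 10: C, bond orders sum to 4 (valence 4) → 0 H
  atom 11: N, bond orders sum to 1 (valence 3) → 2 H
  atom 12: C, bond orders sum to 4 (valence 4) → 0 H
  atom 13: Cl with explicit H count 0
Totals → C:8, H:10, Cl:1, N:1, O:2, S:1.
In Hill order: C8H10ClNO2S.

C8H10ClNO2S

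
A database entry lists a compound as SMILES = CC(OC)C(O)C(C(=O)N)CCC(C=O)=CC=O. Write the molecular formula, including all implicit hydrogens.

Walk through each heavy atom and fill implicit hydrogens from standard valence (C 4, N 3, O 2, S 2, halogen 1):
  atom 1: C, bond orders sum to 1 (valence 4) → 3 H
  atom 2: C, bond orders sum to 3 (valence 4) → 1 H
  atom 3: O, bond orders sum to 2 (valence 2) → 0 H
  atom 4: C, bond orders sum to 1 (valence 4) → 3 H
  atom 5: C, bond orders sum to 3 (valence 4) → 1 H
  atom 6: O, bond orders sum to 1 (valence 2) → 1 H
  atom 7: C, bond orders sum to 3 (valence 4) → 1 H
  atom 8: C, bond orders sum to 4 (valence 4) → 0 H
  atom 9: O, bond orders sum to 2 (valence 2) → 0 H
  atom 10: N, bond orders sum to 1 (valence 3) → 2 H
  atom 11: C, bond orders sum to 2 (valence 4) → 2 H
  atom 12: C, bond orders sum to 2 (valence 4) → 2 H
  atom 13: C, bond orders sum to 4 (valence 4) → 0 H
  atom 14: C, bond orders sum to 3 (valence 4) → 1 H
  atom 15: O, bond orders sum to 2 (valence 2) → 0 H
  atom 16: C, bond orders sum to 3 (valence 4) → 1 H
  atom 17: C, bond orders sum to 3 (valence 4) → 1 H
  atom 18: O, bond orders sum to 2 (valence 2) → 0 H
Totals → C:12, H:19, N:1, O:5.
In Hill order: C12H19NO5.

C12H19NO5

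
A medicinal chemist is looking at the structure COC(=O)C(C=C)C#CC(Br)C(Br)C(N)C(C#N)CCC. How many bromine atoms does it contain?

Scan the SMILES for Br atoms (remember two-letter symbols like Cl and Br are single atoms).
Bromine count: 2.

2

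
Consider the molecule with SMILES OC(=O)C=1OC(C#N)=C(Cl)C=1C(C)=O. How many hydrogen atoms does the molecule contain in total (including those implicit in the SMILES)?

Walk through each heavy atom and fill implicit hydrogens from standard valence (C 4, N 3, O 2, S 2, halogen 1):
  atom 1: O, bond orders sum to 1 (valence 2) → 1 H
  atom 2: C, bond orders sum to 4 (valence 4) → 0 H
  atom 3: O, bond orders sum to 2 (valence 2) → 0 H
  atom 4: C, bond orders sum to 4 (valence 4) → 0 H
  atom 5: O, bond orders sum to 2 (valence 2) → 0 H
  atom 6: C, bond orders sum to 4 (valence 4) → 0 H
  atom 7: C, bond orders sum to 4 (valence 4) → 0 H
  atom 8: N, bond orders sum to 3 (valence 3) → 0 H
  atom 9: C, bond orders sum to 4 (valence 4) → 0 H
  atom 10: Cl (halogen, monovalent) → 0 H
  atom 11: C, bond orders sum to 4 (valence 4) → 0 H
  atom 12: C, bond orders sum to 4 (valence 4) → 0 H
  atom 13: C, bond orders sum to 1 (valence 4) → 3 H
  atom 14: O, bond orders sum to 2 (valence 2) → 0 H
Total hydrogens: 4.

4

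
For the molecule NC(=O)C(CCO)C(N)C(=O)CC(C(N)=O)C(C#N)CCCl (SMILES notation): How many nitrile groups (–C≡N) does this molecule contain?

The nitrile motif appears at heavy-atom position 18 in the SMILES.
Other groups present: 2 amide, 1 hydroxyl, 1 ketone, 1 primary amine.
Nitrile count: 1.

1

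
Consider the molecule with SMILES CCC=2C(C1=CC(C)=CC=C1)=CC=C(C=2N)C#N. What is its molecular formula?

C16H16N2

Walk through each heavy atom and fill implicit hydrogens from standard valence (C 4, N 3, O 2, S 2, halogen 1):
  atom 1: C, bond orders sum to 1 (valence 4) → 3 H
  atom 2: C, bond orders sum to 2 (valence 4) → 2 H
  atom 3: C, bond orders sum to 4 (valence 4) → 0 H
  atom 4: C, bond orders sum to 4 (valence 4) → 0 H
  atom 5: C, bond orders sum to 4 (valence 4) → 0 H
  atom 6: C, bond orders sum to 3 (valence 4) → 1 H
  atom 7: C, bond orders sum to 4 (valence 4) → 0 H
  atom 8: C, bond orders sum to 1 (valence 4) → 3 H
  atom 9: C, bond orders sum to 3 (valence 4) → 1 H
  atom 10: C, bond orders sum to 3 (valence 4) → 1 H
  atom 11: C, bond orders sum to 3 (valence 4) → 1 H
  atom 12: C, bond orders sum to 3 (valence 4) → 1 H
  atom 13: C, bond orders sum to 3 (valence 4) → 1 H
  atom 14: C, bond orders sum to 4 (valence 4) → 0 H
  atom 15: C, bond orders sum to 4 (valence 4) → 0 H
  atom 16: N, bond orders sum to 1 (valence 3) → 2 H
  atom 17: C, bond orders sum to 4 (valence 4) → 0 H
  atom 18: N, bond orders sum to 3 (valence 3) → 0 H
Totals → C:16, H:16, N:2.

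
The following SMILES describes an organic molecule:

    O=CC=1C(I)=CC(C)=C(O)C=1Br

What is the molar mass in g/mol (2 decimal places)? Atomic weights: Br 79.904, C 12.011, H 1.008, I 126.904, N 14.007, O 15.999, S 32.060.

First, the molecular formula is C8H6BrIO2 (counting implicit H from valence).
  Br: 1 × 79.904 = 79.904
  C: 8 × 12.011 = 96.088
  H: 6 × 1.008 = 6.048
  I: 1 × 126.904 = 126.904
  O: 2 × 15.999 = 31.998
Sum: 1×79.904 + 8×12.011 + 6×1.008 + 1×126.904 + 2×15.999 = 340.942 → 340.94 g/mol.

340.94 g/mol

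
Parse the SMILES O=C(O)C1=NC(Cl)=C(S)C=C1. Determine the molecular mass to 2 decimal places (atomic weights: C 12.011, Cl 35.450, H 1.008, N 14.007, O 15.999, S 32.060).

189.61 g/mol

First, the molecular formula is C6H4ClNO2S (counting implicit H from valence).
  C: 6 × 12.011 = 72.066
  Cl: 1 × 35.450 = 35.450
  H: 4 × 1.008 = 4.032
  N: 1 × 14.007 = 14.007
  O: 2 × 15.999 = 31.998
  S: 1 × 32.060 = 32.060
Sum: 6×12.011 + 1×35.450 + 4×1.008 + 1×14.007 + 2×15.999 + 1×32.060 = 189.613 → 189.61 g/mol.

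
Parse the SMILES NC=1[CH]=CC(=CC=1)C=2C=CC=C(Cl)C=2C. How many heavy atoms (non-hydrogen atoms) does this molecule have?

Every atom symbol written in the SMILES (organic subset) is one heavy atom; implicit H are not written.
Heavy atoms by element → C:13, Cl:1, N:1.
Total: 15.

15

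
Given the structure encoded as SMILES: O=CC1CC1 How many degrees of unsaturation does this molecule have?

Degree of unsaturation = (number of rings) + (number of π bonds).
Ring closures in the SMILES: 1.
π bonds: 1 double bond (each 1 DoU) → 1 DoU from unsaturation.
Total DoU = 1 + 1 = 2.

2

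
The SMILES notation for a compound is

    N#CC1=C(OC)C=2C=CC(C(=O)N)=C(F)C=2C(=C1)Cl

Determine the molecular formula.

C13H8ClFN2O2

Walk through each heavy atom and fill implicit hydrogens from standard valence (C 4, N 3, O 2, S 2, halogen 1):
  atom 1: N, bond orders sum to 3 (valence 3) → 0 H
  atom 2: C, bond orders sum to 4 (valence 4) → 0 H
  atom 3: C, bond orders sum to 4 (valence 4) → 0 H
  atom 4: C, bond orders sum to 4 (valence 4) → 0 H
  atom 5: O, bond orders sum to 2 (valence 2) → 0 H
  atom 6: C, bond orders sum to 1 (valence 4) → 3 H
  atom 7: C, bond orders sum to 4 (valence 4) → 0 H
  atom 8: C, bond orders sum to 3 (valence 4) → 1 H
  atom 9: C, bond orders sum to 3 (valence 4) → 1 H
  atom 10: C, bond orders sum to 4 (valence 4) → 0 H
  atom 11: C, bond orders sum to 4 (valence 4) → 0 H
  atom 12: O, bond orders sum to 2 (valence 2) → 0 H
  atom 13: N, bond orders sum to 1 (valence 3) → 2 H
  atom 14: C, bond orders sum to 4 (valence 4) → 0 H
  atom 15: F (halogen, monovalent) → 0 H
  atom 16: C, bond orders sum to 4 (valence 4) → 0 H
  atom 17: C, bond orders sum to 4 (valence 4) → 0 H
  atom 18: C, bond orders sum to 3 (valence 4) → 1 H
  atom 19: Cl (halogen, monovalent) → 0 H
Totals → C:13, H:8, Cl:1, F:1, N:2, O:2.
In Hill order: C13H8ClFN2O2.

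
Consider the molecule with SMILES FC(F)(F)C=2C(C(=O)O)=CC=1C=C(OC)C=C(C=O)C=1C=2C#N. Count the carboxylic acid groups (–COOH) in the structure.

1

The carboxylic acid motif appears at heavy-atom position 7 in the SMILES.
Other groups present: 1 aldehyde, 1 ether, 1 nitrile.
Carboxylic acid count: 1.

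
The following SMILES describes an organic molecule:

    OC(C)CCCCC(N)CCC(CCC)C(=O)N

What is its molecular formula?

Walk through each heavy atom and fill implicit hydrogens from standard valence (C 4, N 3, O 2, S 2, halogen 1):
  atom 1: O, bond orders sum to 1 (valence 2) → 1 H
  atom 2: C, bond orders sum to 3 (valence 4) → 1 H
  atom 3: C, bond orders sum to 1 (valence 4) → 3 H
  atom 4: C, bond orders sum to 2 (valence 4) → 2 H
  atom 5: C, bond orders sum to 2 (valence 4) → 2 H
  atom 6: C, bond orders sum to 2 (valence 4) → 2 H
  atom 7: C, bond orders sum to 2 (valence 4) → 2 H
  atom 8: C, bond orders sum to 3 (valence 4) → 1 H
  atom 9: N, bond orders sum to 1 (valence 3) → 2 H
  atom 10: C, bond orders sum to 2 (valence 4) → 2 H
  atom 11: C, bond orders sum to 2 (valence 4) → 2 H
  atom 12: C, bond orders sum to 3 (valence 4) → 1 H
  atom 13: C, bond orders sum to 2 (valence 4) → 2 H
  atom 14: C, bond orders sum to 2 (valence 4) → 2 H
  atom 15: C, bond orders sum to 1 (valence 4) → 3 H
  atom 16: C, bond orders sum to 4 (valence 4) → 0 H
  atom 17: O, bond orders sum to 2 (valence 2) → 0 H
  atom 18: N, bond orders sum to 1 (valence 3) → 2 H
Totals → C:14, H:30, N:2, O:2.
In Hill order: C14H30N2O2.

C14H30N2O2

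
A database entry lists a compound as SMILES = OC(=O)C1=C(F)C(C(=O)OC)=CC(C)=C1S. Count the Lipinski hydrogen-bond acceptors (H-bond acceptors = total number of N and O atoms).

N atoms: 0; O atoms: 4.
Lipinski HBA = 0 + 4 = 4.

4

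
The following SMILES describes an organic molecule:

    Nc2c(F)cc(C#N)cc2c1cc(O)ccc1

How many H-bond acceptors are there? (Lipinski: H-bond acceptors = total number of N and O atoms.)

N atoms: 2; O atoms: 1.
Lipinski HBA = 2 + 1 = 3.

3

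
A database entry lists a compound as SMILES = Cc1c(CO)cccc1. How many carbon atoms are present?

Count every carbon token in the SMILES (each C, including those in ring-closure positions and inside branches).
Carbon count: 8.

8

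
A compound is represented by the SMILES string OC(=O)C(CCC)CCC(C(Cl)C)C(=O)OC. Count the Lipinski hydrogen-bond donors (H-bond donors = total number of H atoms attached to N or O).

1

Donors: find every N or O and count the H atoms it carries.
  atom 1 (O): bond orders sum to 1 → 1 H
  atom 3 (O): bond orders sum to 2 → 0 H
  atom 15 (O): bond orders sum to 2 → 0 H
  atom 16 (O): bond orders sum to 2 → 0 H
Lipinski HBD = 1.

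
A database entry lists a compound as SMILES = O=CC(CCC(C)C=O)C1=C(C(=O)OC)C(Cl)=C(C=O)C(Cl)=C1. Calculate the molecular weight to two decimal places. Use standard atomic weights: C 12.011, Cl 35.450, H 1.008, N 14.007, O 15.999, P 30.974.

First, the molecular formula is C16H16Cl2O5 (counting implicit H from valence).
  C: 16 × 12.011 = 192.176
  Cl: 2 × 35.450 = 70.900
  H: 16 × 1.008 = 16.128
  O: 5 × 15.999 = 79.995
Sum: 16×12.011 + 2×35.450 + 16×1.008 + 5×15.999 = 359.199 → 359.20 g/mol.

359.20 g/mol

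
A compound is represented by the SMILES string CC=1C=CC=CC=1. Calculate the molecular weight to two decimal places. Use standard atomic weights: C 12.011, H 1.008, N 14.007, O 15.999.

92.14 g/mol

First, the molecular formula is C7H8 (counting implicit H from valence).
  C: 7 × 12.011 = 84.077
  H: 8 × 1.008 = 8.064
Sum: 7×12.011 + 8×1.008 = 92.141 → 92.14 g/mol.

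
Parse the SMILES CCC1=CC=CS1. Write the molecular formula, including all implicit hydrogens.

Walk through each heavy atom and fill implicit hydrogens from standard valence (C 4, N 3, O 2, S 2, halogen 1):
  atom 1: C, bond orders sum to 1 (valence 4) → 3 H
  atom 2: C, bond orders sum to 2 (valence 4) → 2 H
  atom 3: C, bond orders sum to 4 (valence 4) → 0 H
  atom 4: C, bond orders sum to 3 (valence 4) → 1 H
  atom 5: C, bond orders sum to 3 (valence 4) → 1 H
  atom 6: C, bond orders sum to 3 (valence 4) → 1 H
  atom 7: S, bond orders sum to 2 (valence 2) → 0 H
Totals → C:6, H:8, S:1.

C6H8S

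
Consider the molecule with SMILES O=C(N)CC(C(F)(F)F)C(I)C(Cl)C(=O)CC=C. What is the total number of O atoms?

2

Scan the SMILES for O atoms (remember two-letter symbols like Cl and Br are single atoms).
Oxygen count: 2.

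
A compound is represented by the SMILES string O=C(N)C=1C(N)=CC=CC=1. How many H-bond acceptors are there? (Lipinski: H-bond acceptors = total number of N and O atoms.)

N atoms: 2; O atoms: 1.
Lipinski HBA = 2 + 1 = 3.

3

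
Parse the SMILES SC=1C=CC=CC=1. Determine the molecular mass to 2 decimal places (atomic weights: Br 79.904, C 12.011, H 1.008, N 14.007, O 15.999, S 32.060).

First, the molecular formula is C6H6S (counting implicit H from valence).
  C: 6 × 12.011 = 72.066
  H: 6 × 1.008 = 6.048
  S: 1 × 32.060 = 32.060
Sum: 6×12.011 + 6×1.008 + 1×32.060 = 110.174 → 110.17 g/mol.

110.17 g/mol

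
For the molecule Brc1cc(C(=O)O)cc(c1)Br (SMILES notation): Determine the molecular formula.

C7H4Br2O2

Walk through each heavy atom and fill implicit hydrogens from standard valence (C 4, N 3, O 2, S 2, halogen 1); for lowercase aromatic atoms, an aromatic c carries 1 H when it has two neighbours and 0 H with three, and aromatic n carries 0 H:
  atom 1: Br (halogen, monovalent) → 0 H
  atom 2: aromatic c, 3 neighbours → 0 H
  atom 3: aromatic c, 2 neighbours → 1 H
  atom 4: aromatic c, 3 neighbours → 0 H
  atom 5: C, bond orders sum to 4 (valence 4) → 0 H
  atom 6: O, bond orders sum to 2 (valence 2) → 0 H
  atom 7: O, bond orders sum to 1 (valence 2) → 1 H
  atom 8: aromatic c, 2 neighbours → 1 H
  atom 9: aromatic c, 3 neighbours → 0 H
  atom 10: aromatic c, 2 neighbours → 1 H
  atom 11: Br (halogen, monovalent) → 0 H
Totals → C:7, H:4, Br:2, O:2.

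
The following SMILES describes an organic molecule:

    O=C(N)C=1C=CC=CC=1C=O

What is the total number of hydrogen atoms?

7

Walk through each heavy atom and fill implicit hydrogens from standard valence (C 4, N 3, O 2, S 2, halogen 1):
  atom 1: O, bond orders sum to 2 (valence 2) → 0 H
  atom 2: C, bond orders sum to 4 (valence 4) → 0 H
  atom 3: N, bond orders sum to 1 (valence 3) → 2 H
  atom 4: C, bond orders sum to 4 (valence 4) → 0 H
  atom 5: C, bond orders sum to 3 (valence 4) → 1 H
  atom 6: C, bond orders sum to 3 (valence 4) → 1 H
  atom 7: C, bond orders sum to 3 (valence 4) → 1 H
  atom 8: C, bond orders sum to 3 (valence 4) → 1 H
  atom 9: C, bond orders sum to 4 (valence 4) → 0 H
  atom 10: C, bond orders sum to 3 (valence 4) → 1 H
  atom 11: O, bond orders sum to 2 (valence 2) → 0 H
Total hydrogens: 7.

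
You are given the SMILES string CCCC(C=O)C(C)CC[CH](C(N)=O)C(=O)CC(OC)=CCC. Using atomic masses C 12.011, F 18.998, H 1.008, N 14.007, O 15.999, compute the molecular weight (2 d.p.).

325.45 g/mol

First, the molecular formula is C18H31NO4 (counting implicit H from valence).
  C: 18 × 12.011 = 216.198
  H: 31 × 1.008 = 31.248
  N: 1 × 14.007 = 14.007
  O: 4 × 15.999 = 63.996
Sum: 18×12.011 + 31×1.008 + 1×14.007 + 4×15.999 = 325.449 → 325.45 g/mol.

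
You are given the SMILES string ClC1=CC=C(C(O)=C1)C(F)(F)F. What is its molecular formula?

C7H4ClF3O

Walk through each heavy atom and fill implicit hydrogens from standard valence (C 4, N 3, O 2, S 2, halogen 1):
  atom 1: Cl (halogen, monovalent) → 0 H
  atom 2: C, bond orders sum to 4 (valence 4) → 0 H
  atom 3: C, bond orders sum to 3 (valence 4) → 1 H
  atom 4: C, bond orders sum to 3 (valence 4) → 1 H
  atom 5: C, bond orders sum to 4 (valence 4) → 0 H
  atom 6: C, bond orders sum to 4 (valence 4) → 0 H
  atom 7: O, bond orders sum to 1 (valence 2) → 1 H
  atom 8: C, bond orders sum to 3 (valence 4) → 1 H
  atom 9: C, bond orders sum to 4 (valence 4) → 0 H
  atom 10: F (halogen, monovalent) → 0 H
  atom 11: F (halogen, monovalent) → 0 H
  atom 12: F (halogen, monovalent) → 0 H
Totals → C:7, H:4, Cl:1, F:3, O:1.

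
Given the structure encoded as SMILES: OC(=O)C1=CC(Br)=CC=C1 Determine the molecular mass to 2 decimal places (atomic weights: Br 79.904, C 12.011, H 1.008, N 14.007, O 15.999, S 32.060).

201.02 g/mol

First, the molecular formula is C7H5BrO2 (counting implicit H from valence).
  Br: 1 × 79.904 = 79.904
  C: 7 × 12.011 = 84.077
  H: 5 × 1.008 = 5.040
  O: 2 × 15.999 = 31.998
Sum: 1×79.904 + 7×12.011 + 5×1.008 + 2×15.999 = 201.019 → 201.02 g/mol.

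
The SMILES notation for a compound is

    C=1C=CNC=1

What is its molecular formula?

C4H5N

Walk through each heavy atom and fill implicit hydrogens from standard valence (C 4, N 3, O 2, S 2, halogen 1):
  atom 1: C, bond orders sum to 3 (valence 4) → 1 H
  atom 2: C, bond orders sum to 3 (valence 4) → 1 H
  atom 3: C, bond orders sum to 3 (valence 4) → 1 H
  atom 4: N, bond orders sum to 2 (valence 3) → 1 H
  atom 5: C, bond orders sum to 3 (valence 4) → 1 H
Totals → C:4, H:5, N:1.
In Hill order: C4H5N.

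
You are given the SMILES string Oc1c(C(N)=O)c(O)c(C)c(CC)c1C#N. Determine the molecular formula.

C11H12N2O3

Walk through each heavy atom and fill implicit hydrogens from standard valence (C 4, N 3, O 2, S 2, halogen 1); for lowercase aromatic atoms, an aromatic c carries 1 H when it has two neighbours and 0 H with three, and aromatic n carries 0 H:
  atom 1: O, bond orders sum to 1 (valence 2) → 1 H
  atom 2: aromatic c, 3 neighbours → 0 H
  atom 3: aromatic c, 3 neighbours → 0 H
  atom 4: C, bond orders sum to 4 (valence 4) → 0 H
  atom 5: N, bond orders sum to 1 (valence 3) → 2 H
  atom 6: O, bond orders sum to 2 (valence 2) → 0 H
  atom 7: aromatic c, 3 neighbours → 0 H
  atom 8: O, bond orders sum to 1 (valence 2) → 1 H
  atom 9: aromatic c, 3 neighbours → 0 H
  atom 10: C, bond orders sum to 1 (valence 4) → 3 H
  atom 11: aromatic c, 3 neighbours → 0 H
  atom 12: C, bond orders sum to 2 (valence 4) → 2 H
  atom 13: C, bond orders sum to 1 (valence 4) → 3 H
  atom 14: aromatic c, 3 neighbours → 0 H
  atom 15: C, bond orders sum to 4 (valence 4) → 0 H
  atom 16: N, bond orders sum to 3 (valence 3) → 0 H
Totals → C:11, H:12, N:2, O:3.
In Hill order: C11H12N2O3.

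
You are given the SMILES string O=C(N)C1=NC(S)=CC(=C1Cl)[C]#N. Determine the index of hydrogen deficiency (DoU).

7

Molecular formula: C7H4ClN3OS.
DoU = (2C + 2 + N − H − X) / 2, where X is the halogen count and O/S are ignored.
    = (2·7 + 2 + 3 − 4 − 1) / 2 = 14 / 2 = 7.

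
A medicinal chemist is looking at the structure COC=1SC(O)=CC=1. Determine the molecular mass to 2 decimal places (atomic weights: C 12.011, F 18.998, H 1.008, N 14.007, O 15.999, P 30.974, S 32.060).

130.16 g/mol

First, the molecular formula is C5H6O2S (counting implicit H from valence).
  C: 5 × 12.011 = 60.055
  H: 6 × 1.008 = 6.048
  O: 2 × 15.999 = 31.998
  S: 1 × 32.060 = 32.060
Sum: 5×12.011 + 6×1.008 + 2×15.999 + 1×32.060 = 130.161 → 130.16 g/mol.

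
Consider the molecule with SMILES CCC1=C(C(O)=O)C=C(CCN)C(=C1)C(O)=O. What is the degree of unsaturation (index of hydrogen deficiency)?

6

Molecular formula: C12H15NO4.
DoU = (2C + 2 + N − H − X) / 2, where X is the halogen count and O/S are ignored.
    = (2·12 + 2 + 1 − 15 − 0) / 2 = 12 / 2 = 6.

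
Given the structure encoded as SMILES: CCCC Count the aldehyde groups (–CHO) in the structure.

0

Scan the SMILES for the aldehyde motif — none present.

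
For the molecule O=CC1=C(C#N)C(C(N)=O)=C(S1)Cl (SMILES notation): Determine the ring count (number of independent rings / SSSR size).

In SMILES, each pair of matching ring-closure digits denotes one ring-closing bond; the number of such bonds equals the number of independent rings.
Ring-closure bonds here: 1.

1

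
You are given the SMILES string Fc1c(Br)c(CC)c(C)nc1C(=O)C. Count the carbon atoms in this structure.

10

Count every carbon token in the SMILES (each C, including those in ring-closure positions and inside branches).
Carbon count: 10.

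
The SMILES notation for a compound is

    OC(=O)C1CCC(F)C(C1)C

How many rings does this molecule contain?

In SMILES, each pair of matching ring-closure digits denotes one ring-closing bond; the number of such bonds equals the number of independent rings.
Ring-closure bonds here: 1.

1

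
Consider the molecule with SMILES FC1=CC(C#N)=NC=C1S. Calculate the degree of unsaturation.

6

Molecular formula: C6H3FN2S.
DoU = (2C + 2 + N − H − X) / 2, where X is the halogen count and O/S are ignored.
    = (2·6 + 2 + 2 − 3 − 1) / 2 = 12 / 2 = 6.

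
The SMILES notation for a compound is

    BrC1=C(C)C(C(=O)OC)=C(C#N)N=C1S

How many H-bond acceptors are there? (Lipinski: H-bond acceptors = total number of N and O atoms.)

N atoms: 2; O atoms: 2.
Lipinski HBA = 2 + 2 = 4.

4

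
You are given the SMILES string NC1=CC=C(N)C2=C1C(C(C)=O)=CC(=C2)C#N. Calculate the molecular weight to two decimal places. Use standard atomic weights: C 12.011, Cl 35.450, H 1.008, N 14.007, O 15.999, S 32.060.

First, the molecular formula is C13H11N3O (counting implicit H from valence).
  C: 13 × 12.011 = 156.143
  H: 11 × 1.008 = 11.088
  N: 3 × 14.007 = 42.021
  O: 1 × 15.999 = 15.999
Sum: 13×12.011 + 11×1.008 + 3×14.007 + 1×15.999 = 225.251 → 225.25 g/mol.

225.25 g/mol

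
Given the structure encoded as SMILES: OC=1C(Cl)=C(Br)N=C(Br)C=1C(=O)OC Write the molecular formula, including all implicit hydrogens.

Walk through each heavy atom and fill implicit hydrogens from standard valence (C 4, N 3, O 2, S 2, halogen 1):
  atom 1: O, bond orders sum to 1 (valence 2) → 1 H
  atom 2: C, bond orders sum to 4 (valence 4) → 0 H
  atom 3: C, bond orders sum to 4 (valence 4) → 0 H
  atom 4: Cl (halogen, monovalent) → 0 H
  atom 5: C, bond orders sum to 4 (valence 4) → 0 H
  atom 6: Br (halogen, monovalent) → 0 H
  atom 7: N, bond orders sum to 3 (valence 3) → 0 H
  atom 8: C, bond orders sum to 4 (valence 4) → 0 H
  atom 9: Br (halogen, monovalent) → 0 H
  atom 10: C, bond orders sum to 4 (valence 4) → 0 H
  atom 11: C, bond orders sum to 4 (valence 4) → 0 H
  atom 12: O, bond orders sum to 2 (valence 2) → 0 H
  atom 13: O, bond orders sum to 2 (valence 2) → 0 H
  atom 14: C, bond orders sum to 1 (valence 4) → 3 H
Totals → C:7, H:4, Br:2, Cl:1, N:1, O:3.

C7H4Br2ClNO3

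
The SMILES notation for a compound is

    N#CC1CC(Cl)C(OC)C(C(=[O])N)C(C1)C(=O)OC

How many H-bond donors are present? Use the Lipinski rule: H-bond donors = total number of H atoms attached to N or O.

Donors: find every N or O and count the H atoms it carries.
  atom 1 (N): bond orders sum to 3 → 0 H
  atom 8 (O): bond orders sum to 2 → 0 H
  atom 12 (O): bond orders sum to 2 → 0 H
  atom 13 (N): bond orders sum to 1 → 2 H
  atom 17 (O): bond orders sum to 2 → 0 H
  atom 18 (O): bond orders sum to 2 → 0 H
Lipinski HBD = 2.

2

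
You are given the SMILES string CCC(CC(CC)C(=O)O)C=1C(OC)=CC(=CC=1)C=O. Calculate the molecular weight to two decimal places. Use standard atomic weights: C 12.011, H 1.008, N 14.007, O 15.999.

278.35 g/mol

First, the molecular formula is C16H22O4 (counting implicit H from valence).
  C: 16 × 12.011 = 192.176
  H: 22 × 1.008 = 22.176
  O: 4 × 15.999 = 63.996
Sum: 16×12.011 + 22×1.008 + 4×15.999 = 278.348 → 278.35 g/mol.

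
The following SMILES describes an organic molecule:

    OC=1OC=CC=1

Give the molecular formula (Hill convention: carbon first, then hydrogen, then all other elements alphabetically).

C4H4O2

Walk through each heavy atom and fill implicit hydrogens from standard valence (C 4, N 3, O 2, S 2, halogen 1):
  atom 1: O, bond orders sum to 1 (valence 2) → 1 H
  atom 2: C, bond orders sum to 4 (valence 4) → 0 H
  atom 3: O, bond orders sum to 2 (valence 2) → 0 H
  atom 4: C, bond orders sum to 3 (valence 4) → 1 H
  atom 5: C, bond orders sum to 3 (valence 4) → 1 H
  atom 6: C, bond orders sum to 3 (valence 4) → 1 H
Totals → C:4, H:4, O:2.
In Hill order: C4H4O2.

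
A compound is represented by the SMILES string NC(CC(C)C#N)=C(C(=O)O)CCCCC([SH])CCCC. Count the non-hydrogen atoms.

21

Every atom symbol written in the SMILES (organic subset) is one heavy atom; implicit H are not written.
Heavy atoms by element → C:16, N:2, O:2, S:1.
Total: 21.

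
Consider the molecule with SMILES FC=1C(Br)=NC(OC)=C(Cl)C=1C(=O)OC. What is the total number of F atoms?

1

Scan the SMILES for F atoms (remember two-letter symbols like Cl and Br are single atoms).
Fluorine count: 1.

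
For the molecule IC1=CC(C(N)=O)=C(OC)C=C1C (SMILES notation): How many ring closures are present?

1

In SMILES, each pair of matching ring-closure digits denotes one ring-closing bond; the number of such bonds equals the number of independent rings.
Ring-closure bonds here: 1.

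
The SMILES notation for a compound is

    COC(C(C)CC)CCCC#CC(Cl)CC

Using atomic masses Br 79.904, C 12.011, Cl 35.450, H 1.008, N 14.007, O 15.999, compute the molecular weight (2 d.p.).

244.80 g/mol

First, the molecular formula is C14H25ClO (counting implicit H from valence).
  C: 14 × 12.011 = 168.154
  Cl: 1 × 35.450 = 35.450
  H: 25 × 1.008 = 25.200
  O: 1 × 15.999 = 15.999
Sum: 14×12.011 + 1×35.450 + 25×1.008 + 1×15.999 = 244.803 → 244.80 g/mol.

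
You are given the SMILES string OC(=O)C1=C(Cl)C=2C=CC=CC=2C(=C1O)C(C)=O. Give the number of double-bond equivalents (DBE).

Degree of unsaturation = (number of rings) + (number of π bonds).
Ring closures in the SMILES: 2.
π bonds: 7 double bonds (each 1 DoU) → 7 DoU from unsaturation.
Total DoU = 2 + 7 = 9.

9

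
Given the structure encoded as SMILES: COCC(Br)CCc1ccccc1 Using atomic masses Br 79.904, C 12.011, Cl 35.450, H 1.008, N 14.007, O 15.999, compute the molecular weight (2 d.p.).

243.14 g/mol

First, the molecular formula is C11H15BrO (counting implicit H from valence).
  Br: 1 × 79.904 = 79.904
  C: 11 × 12.011 = 132.121
  H: 15 × 1.008 = 15.120
  O: 1 × 15.999 = 15.999
Sum: 1×79.904 + 11×12.011 + 15×1.008 + 1×15.999 = 243.144 → 243.14 g/mol.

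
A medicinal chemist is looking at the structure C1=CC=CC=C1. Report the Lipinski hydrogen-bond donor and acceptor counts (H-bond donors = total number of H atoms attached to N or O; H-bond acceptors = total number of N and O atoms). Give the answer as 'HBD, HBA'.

0, 0

Donors: find every N or O and count the H atoms it carries.
  (no N or O atoms present)
Lipinski HBD = 0.
Acceptors: N atoms = 0, O atoms = 0 → HBA = 0.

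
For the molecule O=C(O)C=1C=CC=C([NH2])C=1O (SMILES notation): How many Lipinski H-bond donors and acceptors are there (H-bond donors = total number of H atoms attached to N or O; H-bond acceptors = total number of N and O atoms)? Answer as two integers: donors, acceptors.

Donors: find every N or O and count the H atoms it carries.
  atom 1 (O): bond orders sum to 2 → 0 H
  atom 3 (O): bond orders sum to 1 → 1 H
  atom 9 (N): bond orders sum to 1 → 2 H
  atom 11 (O): bond orders sum to 1 → 1 H
Lipinski HBD = 4.
Acceptors: N atoms = 1, O atoms = 3 → HBA = 4.

4, 4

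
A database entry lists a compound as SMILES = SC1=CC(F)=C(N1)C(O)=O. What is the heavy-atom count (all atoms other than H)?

10

Every atom symbol written in the SMILES (organic subset) is one heavy atom; implicit H are not written.
Heavy atoms by element → C:5, F:1, N:1, O:2, S:1.
Total: 10.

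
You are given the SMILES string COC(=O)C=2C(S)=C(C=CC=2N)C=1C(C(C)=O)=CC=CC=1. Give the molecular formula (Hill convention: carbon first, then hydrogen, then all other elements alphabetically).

C16H15NO3S

Walk through each heavy atom and fill implicit hydrogens from standard valence (C 4, N 3, O 2, S 2, halogen 1):
  atom 1: C, bond orders sum to 1 (valence 4) → 3 H
  atom 2: O, bond orders sum to 2 (valence 2) → 0 H
  atom 3: C, bond orders sum to 4 (valence 4) → 0 H
  atom 4: O, bond orders sum to 2 (valence 2) → 0 H
  atom 5: C, bond orders sum to 4 (valence 4) → 0 H
  atom 6: C, bond orders sum to 4 (valence 4) → 0 H
  atom 7: S, bond orders sum to 1 (valence 2) → 1 H
  atom 8: C, bond orders sum to 4 (valence 4) → 0 H
  atom 9: C, bond orders sum to 3 (valence 4) → 1 H
  atom 10: C, bond orders sum to 3 (valence 4) → 1 H
  atom 11: C, bond orders sum to 4 (valence 4) → 0 H
  atom 12: N, bond orders sum to 1 (valence 3) → 2 H
  atom 13: C, bond orders sum to 4 (valence 4) → 0 H
  atom 14: C, bond orders sum to 4 (valence 4) → 0 H
  atom 15: C, bond orders sum to 4 (valence 4) → 0 H
  atom 16: C, bond orders sum to 1 (valence 4) → 3 H
  atom 17: O, bond orders sum to 2 (valence 2) → 0 H
  atom 18: C, bond orders sum to 3 (valence 4) → 1 H
  atom 19: C, bond orders sum to 3 (valence 4) → 1 H
  atom 20: C, bond orders sum to 3 (valence 4) → 1 H
  atom 21: C, bond orders sum to 3 (valence 4) → 1 H
Totals → C:16, H:15, N:1, O:3, S:1.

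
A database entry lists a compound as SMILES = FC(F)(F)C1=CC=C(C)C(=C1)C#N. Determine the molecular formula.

Walk through each heavy atom and fill implicit hydrogens from standard valence (C 4, N 3, O 2, S 2, halogen 1):
  atom 1: F (halogen, monovalent) → 0 H
  atom 2: C, bond orders sum to 4 (valence 4) → 0 H
  atom 3: F (halogen, monovalent) → 0 H
  atom 4: F (halogen, monovalent) → 0 H
  atom 5: C, bond orders sum to 4 (valence 4) → 0 H
  atom 6: C, bond orders sum to 3 (valence 4) → 1 H
  atom 7: C, bond orders sum to 3 (valence 4) → 1 H
  atom 8: C, bond orders sum to 4 (valence 4) → 0 H
  atom 9: C, bond orders sum to 1 (valence 4) → 3 H
  atom 10: C, bond orders sum to 4 (valence 4) → 0 H
  atom 11: C, bond orders sum to 3 (valence 4) → 1 H
  atom 12: C, bond orders sum to 4 (valence 4) → 0 H
  atom 13: N, bond orders sum to 3 (valence 3) → 0 H
Totals → C:9, H:6, F:3, N:1.
In Hill order: C9H6F3N.

C9H6F3N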